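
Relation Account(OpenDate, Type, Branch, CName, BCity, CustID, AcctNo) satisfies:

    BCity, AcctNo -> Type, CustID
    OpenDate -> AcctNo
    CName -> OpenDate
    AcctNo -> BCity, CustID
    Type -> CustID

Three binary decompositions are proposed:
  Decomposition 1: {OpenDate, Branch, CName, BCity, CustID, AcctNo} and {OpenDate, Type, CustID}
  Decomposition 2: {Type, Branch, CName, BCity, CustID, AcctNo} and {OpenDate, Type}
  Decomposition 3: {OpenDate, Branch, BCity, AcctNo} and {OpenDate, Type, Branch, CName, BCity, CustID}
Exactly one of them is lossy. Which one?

Decomposition 2

Decomposition 1: common = {OpenDate, CustID}, closure = {OpenDate, Type, BCity, CustID, AcctNo} → lossless.
Decomposition 2: common = {Type}, closure = {Type, CustID} → lossy.
Decomposition 3: common = {OpenDate, Branch, BCity}, closure = {OpenDate, Type, Branch, BCity, CustID, AcctNo} → lossless.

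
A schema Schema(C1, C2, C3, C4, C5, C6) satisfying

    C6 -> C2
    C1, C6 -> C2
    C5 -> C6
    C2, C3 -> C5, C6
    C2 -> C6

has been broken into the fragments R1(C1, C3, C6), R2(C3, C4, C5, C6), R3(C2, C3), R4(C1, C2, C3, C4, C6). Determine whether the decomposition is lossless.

Chase test. Columns are C1, C2, C3, C4, C5, C6; row i has aⱼ where attribute j ∈ Ri, else bᵢⱼ.
Initial tableau (one row per fragment):
  row 1: a1 b12 a3 b14 b15 a6
  row 2: b21 b22 a3 a4 a5 a6
  row 3: b31 a2 a3 b34 b35 b36
  row 4: a1 a2 a3 a4 b45 a6
Rows 1 and 2 agree on C6; apply C6→C2 and equate their C2 entries.
Rows 1 and 4 agree on C6; apply C6→C2 and equate their C2 entries.
Rows 1 and 2 agree on C2, C3; apply C2, C3→C5, C6 and equate their C5, C6 entries.
Rows 1 and 3 agree on C2, C3; apply C2, C3→C5, C6 and equate their C5, C6 entries.
Rows 1 and 4 agree on C2, C3; apply C2, C3→C5, C6 and equate their C5, C6 entries.
Row 4 is now all distinguished symbols — the join is lossless.

Yes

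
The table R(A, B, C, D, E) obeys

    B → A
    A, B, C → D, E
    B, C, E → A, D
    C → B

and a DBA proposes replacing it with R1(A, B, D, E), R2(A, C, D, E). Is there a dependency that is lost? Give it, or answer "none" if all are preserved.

Check C → B: no single fragment contains all of {B, C}, and the restricted closure of {C} across the fragments never reaches {B}.
B → A is preserved.
A, B, C → D, E is preserved.
B, C, E → A, D is preserved.

C → B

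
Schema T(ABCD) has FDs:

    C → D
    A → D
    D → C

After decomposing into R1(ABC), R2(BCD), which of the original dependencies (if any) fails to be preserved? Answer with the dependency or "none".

C → D lies within R2.
A → D: restricted closure across fragments reaches D.
D → C lies within R2.
Every dependency is enforceable on the fragments, so the decomposition is dependency-preserving.

none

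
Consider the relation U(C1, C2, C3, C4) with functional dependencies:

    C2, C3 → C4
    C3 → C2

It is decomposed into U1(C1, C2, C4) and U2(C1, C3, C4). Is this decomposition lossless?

No

Common attributes: U1 ∩ U2 = {C1, C4}.
No dependency enlarges {C1, C4}, so (C1, C4)⁺ = {C1, C4}.
The closure contains neither all of U1 = {C1, C2, C4} nor all of U2 = {C1, C3, C4}, so the common attributes are not a superkey of either fragment. The join is lossy.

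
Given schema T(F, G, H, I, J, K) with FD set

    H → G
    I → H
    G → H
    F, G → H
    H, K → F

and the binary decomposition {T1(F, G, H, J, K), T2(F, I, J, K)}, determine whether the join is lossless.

Common attributes: T1 ∩ T2 = {F, J, K}.
No dependency enlarges {F, J, K}, so (F, J, K)⁺ = {F, J, K}.
The closure contains neither all of T1 = {F, G, H, J, K} nor all of T2 = {F, I, J, K}, so the common attributes are not a superkey of either fragment. The join is lossy.

No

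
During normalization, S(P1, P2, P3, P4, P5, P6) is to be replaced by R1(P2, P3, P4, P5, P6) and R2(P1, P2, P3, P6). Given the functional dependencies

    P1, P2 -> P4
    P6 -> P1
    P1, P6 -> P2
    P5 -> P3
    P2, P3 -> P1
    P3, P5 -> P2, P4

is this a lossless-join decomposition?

Common attributes: R1 ∩ R2 = {P2, P3, P6}.
Closure of {P2, P3, P6}: P6 → P1 applies, adding P1; P1, P2 → P4 applies, adding P4. So (P2, P3, P6)⁺ = {P1, P2, P3, P4, P6}.
This closure contains every attribute of R2, so R1 ∩ R2 → R2. The join is lossless.

Yes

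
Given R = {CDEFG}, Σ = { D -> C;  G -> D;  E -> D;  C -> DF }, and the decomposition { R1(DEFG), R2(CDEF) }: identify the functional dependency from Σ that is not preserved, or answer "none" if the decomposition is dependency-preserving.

D → C lies within R2.
G → D lies within R1.
E → D lies within R1.
C → DF lies within R2.
Every dependency is enforceable on the fragments, so the decomposition is dependency-preserving.

none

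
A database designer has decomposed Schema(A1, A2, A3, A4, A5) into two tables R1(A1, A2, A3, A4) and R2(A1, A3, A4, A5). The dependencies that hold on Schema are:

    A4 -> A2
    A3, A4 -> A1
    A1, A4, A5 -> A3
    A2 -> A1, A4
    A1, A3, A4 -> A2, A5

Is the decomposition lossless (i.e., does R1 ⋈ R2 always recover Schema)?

Common attributes: R1 ∩ R2 = {A1, A3, A4}.
Closure of {A1, A3, A4}: A4 → A2 applies, adding A2; A1, A3, A4 → A2, A5 applies, adding A5. So (A1, A3, A4)⁺ = {A1, A2, A3, A4, A5}.
This closure contains every attribute of R1, so R1 ∩ R2 → R1. The join is lossless.

Yes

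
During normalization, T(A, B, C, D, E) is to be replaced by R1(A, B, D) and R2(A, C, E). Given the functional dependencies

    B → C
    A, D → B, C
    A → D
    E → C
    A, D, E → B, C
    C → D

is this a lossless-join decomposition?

Yes

Common attributes: R1 ∩ R2 = {A}.
Closure of {A}: A → D applies, adding D; A, D → B, C applies, adding B, C. So (A)⁺ = {A, B, C, D}.
This closure contains every attribute of R1, so R1 ∩ R2 → R1. The join is lossless.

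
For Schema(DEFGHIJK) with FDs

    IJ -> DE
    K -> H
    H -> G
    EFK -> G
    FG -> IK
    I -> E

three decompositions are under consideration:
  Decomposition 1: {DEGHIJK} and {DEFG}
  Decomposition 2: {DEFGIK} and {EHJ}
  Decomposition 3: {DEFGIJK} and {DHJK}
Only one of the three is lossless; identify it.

Decomposition 3

Decomposition 1: common = {DEG}, closure = {DEG} → lossy.
Decomposition 2: common = {E}, closure = {E} → lossy.
Decomposition 3: common = {DJK}, closure = {DGHJK} → lossless.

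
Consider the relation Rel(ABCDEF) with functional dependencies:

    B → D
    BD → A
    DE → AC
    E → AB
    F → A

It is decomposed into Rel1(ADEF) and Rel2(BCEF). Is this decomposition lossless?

Yes

Common attributes: Rel1 ∩ Rel2 = {EF}.
Closure of {EF}: E → AB applies, adding AB; B → D applies, adding D; DE → AC applies, adding C. So (EF)⁺ = {ABCDEF}.
This closure contains every attribute of Rel1, so Rel1 ∩ Rel2 → Rel1. The join is lossless.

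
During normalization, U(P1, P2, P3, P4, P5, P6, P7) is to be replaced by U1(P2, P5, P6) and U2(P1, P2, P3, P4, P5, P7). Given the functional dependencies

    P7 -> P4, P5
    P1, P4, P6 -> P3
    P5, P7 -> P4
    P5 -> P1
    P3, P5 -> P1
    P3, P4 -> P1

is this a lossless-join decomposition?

No

Common attributes: U1 ∩ U2 = {P2, P5}.
Closure of {P2, P5}: P5 → P1 applies, adding P1. So (P2, P5)⁺ = {P1, P2, P5}.
The closure contains neither all of U1 = {P2, P5, P6} nor all of U2 = {P1, P2, P3, P4, P5, P7}, so the common attributes are not a superkey of either fragment. The join is lossy.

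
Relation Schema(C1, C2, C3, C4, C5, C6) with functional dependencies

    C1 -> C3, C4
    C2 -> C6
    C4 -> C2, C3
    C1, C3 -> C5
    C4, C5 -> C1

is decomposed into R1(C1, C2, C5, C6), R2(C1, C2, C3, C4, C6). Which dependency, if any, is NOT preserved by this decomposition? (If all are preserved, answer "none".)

C4, C5 -> C1

Check C4, C5 → C1: no single fragment contains all of {C1, C4, C5}, and the restricted closure of {C4, C5} across the fragments never reaches {C1}.
C1 → C3, C4 is preserved.
C2 → C6 is preserved.
C4 → C2, C3 is preserved.
C1, C3 → C5 is preserved.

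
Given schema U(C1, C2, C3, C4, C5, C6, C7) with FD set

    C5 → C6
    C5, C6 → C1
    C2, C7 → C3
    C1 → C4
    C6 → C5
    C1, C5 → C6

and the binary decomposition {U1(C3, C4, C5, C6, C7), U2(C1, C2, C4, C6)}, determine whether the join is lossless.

Common attributes: U1 ∩ U2 = {C4, C6}.
Closure of {C4, C6}: C6 → C5 applies, adding C5; C5, C6 → C1 applies, adding C1. So (C4, C6)⁺ = {C1, C4, C5, C6}.
The closure contains neither all of U1 = {C3, C4, C5, C6, C7} nor all of U2 = {C1, C2, C4, C6}, so the common attributes are not a superkey of either fragment. The join is lossy.

No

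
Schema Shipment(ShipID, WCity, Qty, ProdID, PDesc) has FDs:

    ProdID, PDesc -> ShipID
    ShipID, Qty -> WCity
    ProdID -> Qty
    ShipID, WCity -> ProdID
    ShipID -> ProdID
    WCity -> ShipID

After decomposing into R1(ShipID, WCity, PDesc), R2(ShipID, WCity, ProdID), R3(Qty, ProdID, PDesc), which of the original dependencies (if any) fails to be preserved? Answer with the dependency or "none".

ProdID, PDesc -> ShipID

Check ProdID, PDesc → ShipID: no single fragment contains all of {ShipID, ProdID, PDesc}, and the restricted closure of {ProdID, PDesc} across the fragments never reaches {ShipID}.
ShipID, Qty → WCity is preserved.
ProdID → Qty is preserved.
ShipID, WCity → ProdID is preserved.
ShipID → ProdID is preserved.
WCity → ShipID is preserved.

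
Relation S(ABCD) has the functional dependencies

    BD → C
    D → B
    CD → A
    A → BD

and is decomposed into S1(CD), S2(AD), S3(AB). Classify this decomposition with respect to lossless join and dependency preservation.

Lossless test (chase): Rows 1 and 2 agree on D; apply D→B and equate their B entries. Rows 2 and 3 agree on A; apply A→BD and equate their BD entries. Rows 1 and 2 agree on BD; apply BD→C and equate their C entries. Rows 1 and 3 agree on BD; apply BD→C and equate their C entries. Rows 1 and 2 agree on CD; apply CD→A and equate their A entries. Row 1 is now all distinguished symbols — the join is lossless.
Dependency preservation: BD → C; D → B; CD → A; A → BD are not contained in any single fragment, but the restricted closure of each left-hand side across the fragments still reaches the right-hand side; the remaining FDs each lie inside some fragment. All dependencies are preserved.

lossless and dependency-preserving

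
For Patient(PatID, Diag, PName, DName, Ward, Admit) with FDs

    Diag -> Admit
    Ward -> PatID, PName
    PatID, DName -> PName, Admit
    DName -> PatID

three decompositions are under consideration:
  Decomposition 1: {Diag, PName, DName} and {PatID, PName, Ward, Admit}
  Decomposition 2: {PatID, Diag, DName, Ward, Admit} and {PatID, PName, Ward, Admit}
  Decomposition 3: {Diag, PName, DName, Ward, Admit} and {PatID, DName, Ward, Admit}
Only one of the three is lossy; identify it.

Decomposition 1: common = {PName}, closure = {PName} → lossy.
Decomposition 2: common = {PatID, Ward, Admit}, closure = {PatID, PName, Ward, Admit} → lossless.
Decomposition 3: common = {DName, Ward, Admit}, closure = {PatID, PName, DName, Ward, Admit} → lossless.

Decomposition 1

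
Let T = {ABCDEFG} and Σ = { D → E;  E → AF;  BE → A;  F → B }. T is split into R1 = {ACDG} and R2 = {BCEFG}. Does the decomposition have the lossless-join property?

Common attributes: R1 ∩ R2 = {CG}.
No dependency enlarges {CG}, so (CG)⁺ = {CG}.
The closure contains neither all of R1 = {ACDG} nor all of R2 = {BCEFG}, so the common attributes are not a superkey of either fragment. The join is lossy.

No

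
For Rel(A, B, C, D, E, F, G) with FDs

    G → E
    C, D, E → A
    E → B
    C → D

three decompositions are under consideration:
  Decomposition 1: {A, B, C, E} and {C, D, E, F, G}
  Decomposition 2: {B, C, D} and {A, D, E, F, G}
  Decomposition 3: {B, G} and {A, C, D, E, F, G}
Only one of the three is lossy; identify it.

Decomposition 2

Decomposition 1: common = {C, E}, closure = {A, B, C, D, E} → lossless.
Decomposition 2: common = {D}, closure = {D} → lossy.
Decomposition 3: common = {G}, closure = {B, E, G} → lossless.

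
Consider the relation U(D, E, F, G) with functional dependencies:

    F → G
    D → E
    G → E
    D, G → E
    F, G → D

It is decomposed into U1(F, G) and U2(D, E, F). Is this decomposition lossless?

Common attributes: U1 ∩ U2 = {F}.
Closure of {F}: F → G applies, adding G; G → E applies, adding E; F, G → D applies, adding D. So (F)⁺ = {D, E, F, G}.
This closure contains every attribute of U1, so U1 ∩ U2 → U1. The join is lossless.

Yes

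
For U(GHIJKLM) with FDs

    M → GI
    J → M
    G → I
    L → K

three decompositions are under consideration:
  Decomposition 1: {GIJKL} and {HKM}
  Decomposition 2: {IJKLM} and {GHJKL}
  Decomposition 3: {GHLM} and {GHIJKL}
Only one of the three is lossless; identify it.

Decomposition 2

Decomposition 1: common = {K}, closure = {K} → lossy.
Decomposition 2: common = {JKL}, closure = {GIJKLM} → lossless.
Decomposition 3: common = {GHL}, closure = {GHIKL} → lossy.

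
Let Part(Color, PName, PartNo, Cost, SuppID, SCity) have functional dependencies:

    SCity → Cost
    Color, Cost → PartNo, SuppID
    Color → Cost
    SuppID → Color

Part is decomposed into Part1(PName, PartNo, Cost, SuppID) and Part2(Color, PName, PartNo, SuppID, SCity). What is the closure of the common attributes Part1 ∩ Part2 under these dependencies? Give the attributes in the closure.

Color, PName, PartNo, Cost, SuppID

Part1 ∩ Part2 = {PName, PartNo, SuppID}.
SuppID → Color applies, adding Color
Color → Cost applies, adding Cost
Closure: {Color, PName, PartNo, Cost, SuppID}.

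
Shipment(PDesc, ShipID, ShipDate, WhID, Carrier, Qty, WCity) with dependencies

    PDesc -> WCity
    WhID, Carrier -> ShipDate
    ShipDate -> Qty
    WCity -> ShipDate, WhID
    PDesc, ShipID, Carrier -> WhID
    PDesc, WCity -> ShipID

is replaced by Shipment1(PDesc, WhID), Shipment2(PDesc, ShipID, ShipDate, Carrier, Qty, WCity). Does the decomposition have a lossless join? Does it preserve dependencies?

Lossless test: (PDesc)⁺ = {PDesc, ShipID, ShipDate, WhID, Qty, WCity}, which contains all of one fragment — lossless.
Dependency preservation: the restricted closure of {WhID, Carrier} across the fragments never reaches {ShipDate}, so WhID, Carrier → ShipDate cannot be enforced without a join — not preserved.

lossless but not dependency-preserving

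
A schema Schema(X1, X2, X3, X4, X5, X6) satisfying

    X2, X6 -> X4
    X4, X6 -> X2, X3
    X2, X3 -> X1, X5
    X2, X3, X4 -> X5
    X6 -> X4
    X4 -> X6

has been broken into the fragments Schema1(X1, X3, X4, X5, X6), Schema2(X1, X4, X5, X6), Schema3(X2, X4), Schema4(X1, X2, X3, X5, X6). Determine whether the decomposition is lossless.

Chase test. Columns are X1, X2, X3, X4, X5, X6; row i has aⱼ where attribute j ∈ Schemai, else bᵢⱼ.
Initial tableau (one row per fragment):
  row 1: a1 b12 a3 a4 a5 a6
  row 2: a1 b22 b23 a4 a5 a6
  row 3: b31 a2 b33 a4 b35 b36
  row 4: a1 a2 a3 b44 a5 a6
Rows 1 and 2 agree on X4, X6; apply X4, X6→X2, X3 and equate their X2, X3 entries.
Rows 1 and 4 agree on X6; apply X6→X4 and equate their X4 entries.
Rows 1 and 3 agree on X4; apply X4→X6 and equate their X6 entries.
Rows 1 and 3 agree on X4, X6; apply X4, X6→X2, X3 and equate their X2, X3 entries.
Rows 1 and 3 agree on X2, X3; apply X2, X3→X1, X5 and equate their X1, X5 entries.
Row 1 is now all distinguished symbols — the join is lossless.

Yes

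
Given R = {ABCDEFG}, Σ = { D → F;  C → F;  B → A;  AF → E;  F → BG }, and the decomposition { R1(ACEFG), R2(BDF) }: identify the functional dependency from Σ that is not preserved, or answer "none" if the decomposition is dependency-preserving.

Check B → A: no single fragment contains all of {AB}, and the restricted closure of {B} across the fragments never reaches {A}.
D → F is preserved.
C → F is preserved.
AF → E is preserved.
F → BG is preserved.

B → A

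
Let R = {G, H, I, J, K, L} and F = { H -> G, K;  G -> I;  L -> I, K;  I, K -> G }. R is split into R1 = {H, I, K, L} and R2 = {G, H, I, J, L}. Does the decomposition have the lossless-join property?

Yes

Common attributes: R1 ∩ R2 = {H, I, L}.
Closure of {H, I, L}: H → G, K applies, adding G, K. So (H, I, L)⁺ = {G, H, I, K, L}.
This closure contains every attribute of R1, so R1 ∩ R2 → R1. The join is lossless.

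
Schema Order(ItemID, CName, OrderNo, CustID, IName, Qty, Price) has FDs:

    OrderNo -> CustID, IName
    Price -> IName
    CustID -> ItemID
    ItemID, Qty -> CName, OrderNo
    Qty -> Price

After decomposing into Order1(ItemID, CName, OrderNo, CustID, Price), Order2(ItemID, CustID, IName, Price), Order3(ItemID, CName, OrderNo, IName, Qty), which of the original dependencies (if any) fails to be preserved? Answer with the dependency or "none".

Qty -> Price

Check Qty → Price: no single fragment contains all of {Qty, Price}, and the restricted closure of {Qty} across the fragments never reaches {Price}.
OrderNo → CustID, IName is preserved.
Price → IName is preserved.
CustID → ItemID is preserved.
ItemID, Qty → CName, OrderNo is preserved.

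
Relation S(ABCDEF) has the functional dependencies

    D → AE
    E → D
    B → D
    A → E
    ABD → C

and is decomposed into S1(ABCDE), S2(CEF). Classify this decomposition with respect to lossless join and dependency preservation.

lossy but dependency-preserving

Lossless test: (CE)⁺ = {ACDE}, which is a superkey of neither fragment — lossy.
Dependency preservation: every FD's attributes lie within a single fragment, so each can be enforced locally — preserved.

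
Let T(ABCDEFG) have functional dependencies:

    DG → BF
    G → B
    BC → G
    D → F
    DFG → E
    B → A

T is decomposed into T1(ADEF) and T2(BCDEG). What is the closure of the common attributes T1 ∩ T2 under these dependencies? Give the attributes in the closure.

DEF

T1 ∩ T2 = {DE}.
D → F applies, adding F
Closure: {DEF}.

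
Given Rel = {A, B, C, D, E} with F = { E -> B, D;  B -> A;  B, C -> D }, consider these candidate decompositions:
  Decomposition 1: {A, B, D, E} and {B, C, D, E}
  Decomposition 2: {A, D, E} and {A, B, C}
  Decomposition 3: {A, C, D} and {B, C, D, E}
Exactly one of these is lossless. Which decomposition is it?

Decomposition 1: common = {B, D, E}, closure = {A, B, D, E} → lossless.
Decomposition 2: common = {A}, closure = {A} → lossy.
Decomposition 3: common = {C, D}, closure = {C, D} → lossy.

Decomposition 1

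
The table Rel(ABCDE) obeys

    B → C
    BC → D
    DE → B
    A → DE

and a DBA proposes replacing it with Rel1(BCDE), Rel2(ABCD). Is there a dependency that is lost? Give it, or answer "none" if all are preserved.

A → DE

Check A → DE: no single fragment contains all of {ADE}, and the restricted closure of {A} across the fragments never reaches {DE}.
B → C is preserved.
BC → D is preserved.
DE → B is preserved.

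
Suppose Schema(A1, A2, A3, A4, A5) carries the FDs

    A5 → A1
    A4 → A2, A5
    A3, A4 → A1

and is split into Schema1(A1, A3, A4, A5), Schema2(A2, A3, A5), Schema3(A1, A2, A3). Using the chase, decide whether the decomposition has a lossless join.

No

Chase test. Columns are A1, A2, A3, A4, A5; row i has aⱼ where attribute j ∈ Schemai, else bᵢⱼ.
Initial tableau (one row per fragment):
  row 1: a1 b12 a3 a4 a5
  row 2: b21 a2 a3 b24 a5
  row 3: a1 a2 a3 b34 b35
Rows 1 and 2 agree on A5; apply A5→A1 and equate their A1 entries.
No row becomes fully distinguished — the join is lossy.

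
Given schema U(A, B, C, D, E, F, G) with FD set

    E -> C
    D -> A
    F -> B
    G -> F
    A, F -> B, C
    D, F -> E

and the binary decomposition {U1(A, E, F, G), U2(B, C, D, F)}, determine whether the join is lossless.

No

Common attributes: U1 ∩ U2 = {F}.
Closure of {F}: F → B applies, adding B. So (F)⁺ = {B, F}.
The closure contains neither all of U1 = {A, E, F, G} nor all of U2 = {B, C, D, F}, so the common attributes are not a superkey of either fragment. The join is lossy.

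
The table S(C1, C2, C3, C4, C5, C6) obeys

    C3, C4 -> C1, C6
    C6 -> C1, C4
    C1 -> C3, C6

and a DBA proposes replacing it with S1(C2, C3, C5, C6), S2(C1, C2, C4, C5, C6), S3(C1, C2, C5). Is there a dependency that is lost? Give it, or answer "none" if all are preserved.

C3, C4 -> C1, C6

Check C3, C4 → C1, C6: no single fragment contains all of {C1, C3, C4, C6}, and the restricted closure of {C3, C4} across the fragments never reaches {C1, C6}.
C6 → C1, C4 is preserved.
C1 → C3, C6 is preserved.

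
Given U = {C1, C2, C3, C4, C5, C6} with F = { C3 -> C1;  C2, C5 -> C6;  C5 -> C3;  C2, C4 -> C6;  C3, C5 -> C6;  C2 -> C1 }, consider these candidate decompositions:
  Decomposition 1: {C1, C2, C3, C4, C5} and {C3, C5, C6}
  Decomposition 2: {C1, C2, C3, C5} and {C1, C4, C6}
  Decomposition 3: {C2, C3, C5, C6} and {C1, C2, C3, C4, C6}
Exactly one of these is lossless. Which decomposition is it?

Decomposition 1

Decomposition 1: common = {C3, C5}, closure = {C1, C3, C5, C6} → lossless.
Decomposition 2: common = {C1}, closure = {C1} → lossy.
Decomposition 3: common = {C2, C3, C6}, closure = {C1, C2, C3, C6} → lossy.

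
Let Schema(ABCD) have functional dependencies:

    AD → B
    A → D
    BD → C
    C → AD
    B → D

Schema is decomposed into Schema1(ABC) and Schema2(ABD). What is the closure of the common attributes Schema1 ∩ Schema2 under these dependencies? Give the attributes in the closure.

Schema1 ∩ Schema2 = {AB}.
A → D applies, adding D
BD → C applies, adding C
Closure: {ABCD}.

ABCD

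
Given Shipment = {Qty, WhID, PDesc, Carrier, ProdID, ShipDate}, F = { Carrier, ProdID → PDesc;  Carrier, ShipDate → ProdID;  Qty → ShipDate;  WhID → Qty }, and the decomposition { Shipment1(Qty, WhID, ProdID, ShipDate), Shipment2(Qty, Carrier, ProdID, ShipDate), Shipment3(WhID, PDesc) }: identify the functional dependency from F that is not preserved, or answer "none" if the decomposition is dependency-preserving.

Carrier, ProdID → PDesc

Check Carrier, ProdID → PDesc: no single fragment contains all of {PDesc, Carrier, ProdID}, and the restricted closure of {Carrier, ProdID} across the fragments never reaches {PDesc}.
Carrier, ShipDate → ProdID is preserved.
Qty → ShipDate is preserved.
WhID → Qty is preserved.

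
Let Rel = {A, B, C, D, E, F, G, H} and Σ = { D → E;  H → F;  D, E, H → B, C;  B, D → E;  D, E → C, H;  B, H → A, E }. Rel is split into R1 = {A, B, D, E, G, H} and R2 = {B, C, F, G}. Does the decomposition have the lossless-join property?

Common attributes: R1 ∩ R2 = {B, G}.
No dependency enlarges {B, G}, so (B, G)⁺ = {B, G}.
The closure contains neither all of R1 = {A, B, D, E, G, H} nor all of R2 = {B, C, F, G}, so the common attributes are not a superkey of either fragment. The join is lossy.

No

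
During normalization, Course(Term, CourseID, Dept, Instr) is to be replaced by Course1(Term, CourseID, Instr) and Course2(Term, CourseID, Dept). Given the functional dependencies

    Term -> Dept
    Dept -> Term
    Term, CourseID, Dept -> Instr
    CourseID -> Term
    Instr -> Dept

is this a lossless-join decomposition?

Common attributes: Course1 ∩ Course2 = {Term, CourseID}.
Closure of {Term, CourseID}: Term → Dept applies, adding Dept; Term, CourseID, Dept → Instr applies, adding Instr. So (Term, CourseID)⁺ = {Term, CourseID, Dept, Instr}.
This closure contains every attribute of Course1, so Course1 ∩ Course2 → Course1. The join is lossless.

Yes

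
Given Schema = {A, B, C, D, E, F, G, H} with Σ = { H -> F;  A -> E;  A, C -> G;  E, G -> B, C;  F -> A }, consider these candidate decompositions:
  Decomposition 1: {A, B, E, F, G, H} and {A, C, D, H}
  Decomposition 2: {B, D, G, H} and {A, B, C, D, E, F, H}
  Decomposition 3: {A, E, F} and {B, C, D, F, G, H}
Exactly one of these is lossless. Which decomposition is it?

Decomposition 1: common = {A, H}, closure = {A, E, F, H} → lossy.
Decomposition 2: common = {B, D, H}, closure = {A, B, D, E, F, H} → lossy.
Decomposition 3: common = {F}, closure = {A, E, F} → lossless.

Decomposition 3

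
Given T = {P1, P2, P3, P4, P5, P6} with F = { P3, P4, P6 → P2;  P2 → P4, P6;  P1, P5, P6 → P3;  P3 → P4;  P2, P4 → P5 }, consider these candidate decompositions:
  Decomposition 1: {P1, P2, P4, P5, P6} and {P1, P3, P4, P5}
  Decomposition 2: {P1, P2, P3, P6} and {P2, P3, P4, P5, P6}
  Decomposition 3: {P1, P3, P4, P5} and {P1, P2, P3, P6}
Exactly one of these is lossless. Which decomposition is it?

Decomposition 2

Decomposition 1: common = {P1, P4, P5}, closure = {P1, P4, P5} → lossy.
Decomposition 2: common = {P2, P3, P6}, closure = {P2, P3, P4, P5, P6} → lossless.
Decomposition 3: common = {P1, P3}, closure = {P1, P3, P4} → lossy.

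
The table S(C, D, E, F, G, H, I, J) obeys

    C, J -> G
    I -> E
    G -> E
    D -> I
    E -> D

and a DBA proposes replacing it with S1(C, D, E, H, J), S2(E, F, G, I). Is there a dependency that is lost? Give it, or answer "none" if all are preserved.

C, J -> G

Check C, J → G: no single fragment contains all of {C, G, J}, and the restricted closure of {C, J} across the fragments never reaches {G}.
I → E is preserved.
G → E is preserved.
D → I is preserved.
E → D is preserved.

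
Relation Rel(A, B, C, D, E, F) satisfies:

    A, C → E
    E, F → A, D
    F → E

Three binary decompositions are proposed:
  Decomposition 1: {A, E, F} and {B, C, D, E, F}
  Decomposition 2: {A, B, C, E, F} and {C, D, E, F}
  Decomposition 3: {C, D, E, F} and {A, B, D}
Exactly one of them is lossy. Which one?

Decomposition 3

Decomposition 1: common = {E, F}, closure = {A, D, E, F} → lossless.
Decomposition 2: common = {C, E, F}, closure = {A, C, D, E, F} → lossless.
Decomposition 3: common = {D}, closure = {D} → lossy.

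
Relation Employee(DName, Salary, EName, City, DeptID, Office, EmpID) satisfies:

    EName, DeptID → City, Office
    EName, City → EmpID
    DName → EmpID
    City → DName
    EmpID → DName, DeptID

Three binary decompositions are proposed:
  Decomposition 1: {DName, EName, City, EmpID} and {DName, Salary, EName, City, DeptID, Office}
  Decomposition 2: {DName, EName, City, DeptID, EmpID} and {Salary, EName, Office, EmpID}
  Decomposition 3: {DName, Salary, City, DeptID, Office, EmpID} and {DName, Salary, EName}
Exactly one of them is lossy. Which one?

Decomposition 3

Decomposition 1: common = {DName, EName, City}, closure = {DName, EName, City, DeptID, Office, EmpID} → lossless.
Decomposition 2: common = {EName, EmpID}, closure = {DName, EName, City, DeptID, Office, EmpID} → lossless.
Decomposition 3: common = {DName, Salary}, closure = {DName, Salary, DeptID, EmpID} → lossy.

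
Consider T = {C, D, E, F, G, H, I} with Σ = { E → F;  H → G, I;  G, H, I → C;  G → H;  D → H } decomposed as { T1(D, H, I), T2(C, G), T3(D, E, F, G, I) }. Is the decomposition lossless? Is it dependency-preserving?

lossless but not dependency-preserving

Lossless test (chase): Rows 2 and 3 agree on G; apply G→H and equate their H entries. Rows 1 and 3 agree on D; apply D→H and equate their H entries. Rows 1 and 2 agree on H; apply H→G, I and equate their G, I entries. Rows 1 and 2 agree on G, H, I; apply G, H, I→C and equate their C entries. Rows 1 and 3 agree on G, H, I; apply G, H, I→C and equate their C entries. Row 3 is now all distinguished symbols — the join is lossless.
Dependency preservation: the restricted closure of {H} across the fragments never reaches {G, I}, so H → G, I cannot be enforced without a join — not preserved.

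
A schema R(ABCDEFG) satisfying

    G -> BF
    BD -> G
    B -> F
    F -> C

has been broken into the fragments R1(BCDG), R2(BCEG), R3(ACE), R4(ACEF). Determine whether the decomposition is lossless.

No

Chase test. Columns are ABCDEFG; row i has aⱼ where attribute j ∈ Ri, else bᵢⱼ.
Initial tableau (one row per fragment):
  row 1: b11 a2 a3 a4 b15 b16 a7
  row 2: b21 a2 a3 b24 a5 b26 a7
  row 3: a1 b32 a3 b34 a5 b36 b37
  row 4: a1 b42 a3 b44 a5 a6 b47
Rows 1 and 2 agree on G; apply G→BF and equate their BF entries.
No row becomes fully distinguished — the join is lossy.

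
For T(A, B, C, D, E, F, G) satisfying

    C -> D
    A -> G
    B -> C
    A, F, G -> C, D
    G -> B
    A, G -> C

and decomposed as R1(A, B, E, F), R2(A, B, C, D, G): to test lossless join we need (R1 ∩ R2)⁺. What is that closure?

A, B, C, D, G

R1 ∩ R2 = {A, B}.
A → G applies, adding G
B → C applies, adding C
C → D applies, adding D
Closure: {A, B, C, D, G}.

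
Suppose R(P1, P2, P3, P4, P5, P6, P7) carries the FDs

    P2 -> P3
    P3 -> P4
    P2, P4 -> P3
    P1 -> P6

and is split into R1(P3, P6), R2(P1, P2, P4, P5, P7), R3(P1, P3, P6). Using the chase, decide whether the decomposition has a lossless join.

Chase test. Columns are P1, P2, P3, P4, P5, P6, P7; row i has aⱼ where attribute j ∈ Ri, else bᵢⱼ.
Initial tableau (one row per fragment):
  row 1: b11 b12 a3 b14 b15 a6 b17
  row 2: a1 a2 b23 a4 a5 b26 a7
  row 3: a1 b32 a3 b34 b35 a6 b37
Rows 1 and 3 agree on P3; apply P3→P4 and equate their P4 entries.
Rows 2 and 3 agree on P1; apply P1→P6 and equate their P6 entries.
No row becomes fully distinguished — the join is lossy.

No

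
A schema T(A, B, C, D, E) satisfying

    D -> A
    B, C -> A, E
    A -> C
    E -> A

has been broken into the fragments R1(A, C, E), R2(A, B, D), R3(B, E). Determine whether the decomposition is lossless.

Chase test. Columns are A, B, C, D, E; row i has aⱼ where attribute j ∈ Ri, else bᵢⱼ.
Initial tableau (one row per fragment):
  row 1: a1 b12 a3 b14 a5
  row 2: a1 a2 b23 a4 b25
  row 3: b31 a2 b33 b34 a5
Rows 1 and 2 agree on A; apply A→C and equate their C entries.
Rows 1 and 3 agree on E; apply E→A and equate their A entries.
Rows 1 and 3 agree on A; apply A→C and equate their C entries.
Rows 2 and 3 agree on B, C; apply B, C→A, E and equate their A, E entries.
Row 2 is now all distinguished symbols — the join is lossless.

Yes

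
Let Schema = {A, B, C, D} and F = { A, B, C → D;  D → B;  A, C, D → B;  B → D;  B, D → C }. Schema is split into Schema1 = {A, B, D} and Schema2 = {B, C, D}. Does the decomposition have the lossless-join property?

Yes

Common attributes: Schema1 ∩ Schema2 = {B, D}.
Closure of {B, D}: B, D → C applies, adding C. So (B, D)⁺ = {B, C, D}.
This closure contains every attribute of Schema2, so Schema1 ∩ Schema2 → Schema2. The join is lossless.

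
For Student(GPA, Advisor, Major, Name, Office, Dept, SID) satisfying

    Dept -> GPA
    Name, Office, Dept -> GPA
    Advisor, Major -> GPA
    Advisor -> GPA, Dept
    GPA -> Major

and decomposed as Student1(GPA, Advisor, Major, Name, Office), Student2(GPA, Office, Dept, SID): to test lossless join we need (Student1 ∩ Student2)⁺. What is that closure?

GPA, Major, Office

Student1 ∩ Student2 = {GPA, Office}.
GPA → Major applies, adding Major
Closure: {GPA, Major, Office}.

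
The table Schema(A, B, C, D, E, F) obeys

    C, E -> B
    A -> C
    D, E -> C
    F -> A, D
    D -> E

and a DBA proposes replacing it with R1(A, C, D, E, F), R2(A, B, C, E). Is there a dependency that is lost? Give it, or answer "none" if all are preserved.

none

C, E → B lies within R2.
A → C lies within R1.
D, E → C lies within R1.
F → A, D lies within R1.
D → E lies within R1.
Every dependency is enforceable on the fragments, so the decomposition is dependency-preserving.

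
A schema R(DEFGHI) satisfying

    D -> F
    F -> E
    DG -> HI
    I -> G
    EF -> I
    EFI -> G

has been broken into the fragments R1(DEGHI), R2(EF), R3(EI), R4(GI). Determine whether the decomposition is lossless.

Chase test. Columns are DEFGHI; row i has aⱼ where attribute j ∈ Ri, else bᵢⱼ.
Initial tableau (one row per fragment):
  row 1: a1 a2 b13 a4 a5 a6
  row 2: b21 a2 a3 b24 b25 b26
  row 3: b31 a2 b33 b34 b35 a6
  row 4: b41 b42 b43 a4 b45 a6
Rows 1 and 3 agree on I; apply I→G and equate their G entries.
No row becomes fully distinguished — the join is lossy.

No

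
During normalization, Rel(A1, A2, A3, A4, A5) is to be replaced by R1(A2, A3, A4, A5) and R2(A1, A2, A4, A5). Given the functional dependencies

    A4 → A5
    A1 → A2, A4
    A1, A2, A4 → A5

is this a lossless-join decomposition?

No

Common attributes: R1 ∩ R2 = {A2, A4, A5}.
No dependency enlarges {A2, A4, A5}, so (A2, A4, A5)⁺ = {A2, A4, A5}.
The closure contains neither all of R1 = {A2, A3, A4, A5} nor all of R2 = {A1, A2, A4, A5}, so the common attributes are not a superkey of either fragment. The join is lossy.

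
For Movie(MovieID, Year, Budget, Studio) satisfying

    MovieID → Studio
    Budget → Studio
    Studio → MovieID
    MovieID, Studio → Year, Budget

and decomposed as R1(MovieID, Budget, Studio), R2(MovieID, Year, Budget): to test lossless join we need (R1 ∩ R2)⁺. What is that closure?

MovieID, Year, Budget, Studio

R1 ∩ R2 = {MovieID, Budget}.
MovieID → Studio applies, adding Studio
MovieID, Studio → Year, Budget applies, adding Year
Closure: {MovieID, Year, Budget, Studio}.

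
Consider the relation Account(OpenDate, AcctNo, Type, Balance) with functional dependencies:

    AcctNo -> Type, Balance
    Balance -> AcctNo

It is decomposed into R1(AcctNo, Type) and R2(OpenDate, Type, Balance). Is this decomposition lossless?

Common attributes: R1 ∩ R2 = {Type}.
No dependency enlarges {Type}, so (Type)⁺ = {Type}.
The closure contains neither all of R1 = {AcctNo, Type} nor all of R2 = {OpenDate, Type, Balance}, so the common attributes are not a superkey of either fragment. The join is lossy.

No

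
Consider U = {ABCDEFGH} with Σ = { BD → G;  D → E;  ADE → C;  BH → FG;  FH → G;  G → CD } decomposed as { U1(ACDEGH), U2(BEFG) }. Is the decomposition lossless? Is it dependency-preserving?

lossy and not dependency-preserving

Lossless test: (EG)⁺ = {CDEG}, which is a superkey of neither fragment — lossy.
Dependency preservation: the restricted closure of {BD} across the fragments never reaches {G}, so BD → G cannot be enforced without a join — not preserved.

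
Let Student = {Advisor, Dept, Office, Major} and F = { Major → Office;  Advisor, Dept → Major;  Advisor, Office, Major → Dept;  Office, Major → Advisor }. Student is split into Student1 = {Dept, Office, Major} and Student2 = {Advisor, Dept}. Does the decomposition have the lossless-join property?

No

Common attributes: Student1 ∩ Student2 = {Dept}.
No dependency enlarges {Dept}, so (Dept)⁺ = {Dept}.
The closure contains neither all of Student1 = {Dept, Office, Major} nor all of Student2 = {Advisor, Dept}, so the common attributes are not a superkey of either fragment. The join is lossy.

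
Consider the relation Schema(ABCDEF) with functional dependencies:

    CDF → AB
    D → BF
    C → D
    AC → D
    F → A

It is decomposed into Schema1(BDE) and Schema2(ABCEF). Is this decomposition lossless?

No

Common attributes: Schema1 ∩ Schema2 = {BE}.
No dependency enlarges {BE}, so (BE)⁺ = {BE}.
The closure contains neither all of Schema1 = {BDE} nor all of Schema2 = {ABCEF}, so the common attributes are not a superkey of either fragment. The join is lossy.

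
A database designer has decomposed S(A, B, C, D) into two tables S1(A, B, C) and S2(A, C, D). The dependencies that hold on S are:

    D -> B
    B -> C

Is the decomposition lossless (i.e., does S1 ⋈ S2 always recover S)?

No

Common attributes: S1 ∩ S2 = {A, C}.
No dependency enlarges {A, C}, so (A, C)⁺ = {A, C}.
The closure contains neither all of S1 = {A, B, C} nor all of S2 = {A, C, D}, so the common attributes are not a superkey of either fragment. The join is lossy.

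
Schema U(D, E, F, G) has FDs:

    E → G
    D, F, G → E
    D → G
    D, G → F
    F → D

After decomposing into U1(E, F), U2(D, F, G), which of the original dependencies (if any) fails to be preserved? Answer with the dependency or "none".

E → G

Check E → G: no single fragment contains all of {E, G}, and the restricted closure of {E} across the fragments never reaches {G}.
D, F, G → E is preserved.
D → G is preserved.
D, G → F is preserved.
F → D is preserved.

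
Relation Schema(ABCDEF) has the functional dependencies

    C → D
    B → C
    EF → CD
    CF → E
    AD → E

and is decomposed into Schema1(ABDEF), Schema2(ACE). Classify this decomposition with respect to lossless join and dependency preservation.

lossy and not dependency-preserving

Lossless test: (AE)⁺ = {AE}, which is a superkey of neither fragment — lossy.
Dependency preservation: the restricted closure of {C} across the fragments never reaches {D}, so C → D cannot be enforced without a join — not preserved.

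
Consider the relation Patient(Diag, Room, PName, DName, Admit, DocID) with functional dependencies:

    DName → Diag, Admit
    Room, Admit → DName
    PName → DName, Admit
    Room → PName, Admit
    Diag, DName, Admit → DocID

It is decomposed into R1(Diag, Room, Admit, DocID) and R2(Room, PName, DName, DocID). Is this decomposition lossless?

Yes

Common attributes: R1 ∩ R2 = {Room, DocID}.
Closure of {Room, DocID}: Room → PName, Admit applies, adding PName, Admit; Room, Admit → DName applies, adding DName; DName → Diag, Admit applies, adding Diag. So (Room, DocID)⁺ = {Diag, Room, PName, DName, Admit, DocID}.
This closure contains every attribute of R1, so R1 ∩ R2 → R1. The join is lossless.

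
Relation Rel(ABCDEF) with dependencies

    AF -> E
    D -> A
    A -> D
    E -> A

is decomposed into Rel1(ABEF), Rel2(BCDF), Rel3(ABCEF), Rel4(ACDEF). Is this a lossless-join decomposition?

Yes

Chase test. Columns are ABCDEF; row i has aⱼ where attribute j ∈ Reli, else bᵢⱼ.
Initial tableau (one row per fragment):
  row 1: a1 a2 b13 b14 a5 a6
  row 2: b21 a2 a3 a4 b25 a6
  row 3: a1 a2 a3 b34 a5 a6
  row 4: a1 b42 a3 a4 a5 a6
Rows 2 and 4 agree on D; apply D→A and equate their A entries.
Rows 1 and 2 agree on A; apply A→D and equate their D entries.
Rows 1 and 3 agree on A; apply A→D and equate their D entries.
Rows 1 and 2 agree on AF; apply AF→E and equate their E entries.
Row 2 is now all distinguished symbols — the join is lossless.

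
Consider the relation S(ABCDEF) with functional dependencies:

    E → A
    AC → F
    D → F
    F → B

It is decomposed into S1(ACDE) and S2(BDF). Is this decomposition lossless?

Common attributes: S1 ∩ S2 = {D}.
Closure of {D}: D → F applies, adding F; F → B applies, adding B. So (D)⁺ = {BDF}.
This closure contains every attribute of S2, so S1 ∩ S2 → S2. The join is lossless.

Yes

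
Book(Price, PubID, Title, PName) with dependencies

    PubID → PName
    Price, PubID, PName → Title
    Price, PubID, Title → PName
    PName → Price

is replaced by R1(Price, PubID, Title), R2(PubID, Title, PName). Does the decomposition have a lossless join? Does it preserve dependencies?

Lossless test: (PubID, Title)⁺ = {Price, PubID, Title, PName}, which contains all of one fragment — lossless.
Dependency preservation: the restricted closure of {PName} across the fragments never reaches {Price}, so PName → Price cannot be enforced without a join — not preserved.

lossless but not dependency-preserving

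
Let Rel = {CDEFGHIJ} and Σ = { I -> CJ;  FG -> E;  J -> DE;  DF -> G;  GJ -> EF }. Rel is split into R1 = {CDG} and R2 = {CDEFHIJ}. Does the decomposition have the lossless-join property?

No

Common attributes: R1 ∩ R2 = {CD}.
No dependency enlarges {CD}, so (CD)⁺ = {CD}.
The closure contains neither all of R1 = {CDG} nor all of R2 = {CDEFHIJ}, so the common attributes are not a superkey of either fragment. The join is lossy.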